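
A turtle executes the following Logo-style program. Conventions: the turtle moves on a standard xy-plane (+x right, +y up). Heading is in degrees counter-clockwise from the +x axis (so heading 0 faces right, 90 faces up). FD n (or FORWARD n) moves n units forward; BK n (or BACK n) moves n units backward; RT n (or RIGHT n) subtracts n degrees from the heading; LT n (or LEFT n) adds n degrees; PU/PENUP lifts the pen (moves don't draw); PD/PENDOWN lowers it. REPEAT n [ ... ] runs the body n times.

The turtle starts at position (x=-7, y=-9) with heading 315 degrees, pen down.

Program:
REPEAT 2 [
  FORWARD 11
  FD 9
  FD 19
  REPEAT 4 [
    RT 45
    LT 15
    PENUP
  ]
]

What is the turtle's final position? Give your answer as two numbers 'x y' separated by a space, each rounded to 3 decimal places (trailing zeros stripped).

Executing turtle program step by step:
Start: pos=(-7,-9), heading=315, pen down
REPEAT 2 [
  -- iteration 1/2 --
  FD 11: (-7,-9) -> (0.778,-16.778) [heading=315, draw]
  FD 9: (0.778,-16.778) -> (7.142,-23.142) [heading=315, draw]
  FD 19: (7.142,-23.142) -> (20.577,-36.577) [heading=315, draw]
  REPEAT 4 [
    -- iteration 1/4 --
    RT 45: heading 315 -> 270
    LT 15: heading 270 -> 285
    PU: pen up
    -- iteration 2/4 --
    RT 45: heading 285 -> 240
    LT 15: heading 240 -> 255
    PU: pen up
    -- iteration 3/4 --
    RT 45: heading 255 -> 210
    LT 15: heading 210 -> 225
    PU: pen up
    -- iteration 4/4 --
    RT 45: heading 225 -> 180
    LT 15: heading 180 -> 195
    PU: pen up
  ]
  -- iteration 2/2 --
  FD 11: (20.577,-36.577) -> (9.952,-39.424) [heading=195, move]
  FD 9: (9.952,-39.424) -> (1.259,-41.754) [heading=195, move]
  FD 19: (1.259,-41.754) -> (-17.094,-46.671) [heading=195, move]
  REPEAT 4 [
    -- iteration 1/4 --
    RT 45: heading 195 -> 150
    LT 15: heading 150 -> 165
    PU: pen up
    -- iteration 2/4 --
    RT 45: heading 165 -> 120
    LT 15: heading 120 -> 135
    PU: pen up
    -- iteration 3/4 --
    RT 45: heading 135 -> 90
    LT 15: heading 90 -> 105
    PU: pen up
    -- iteration 4/4 --
    RT 45: heading 105 -> 60
    LT 15: heading 60 -> 75
    PU: pen up
  ]
]
Final: pos=(-17.094,-46.671), heading=75, 3 segment(s) drawn

Answer: -17.094 -46.671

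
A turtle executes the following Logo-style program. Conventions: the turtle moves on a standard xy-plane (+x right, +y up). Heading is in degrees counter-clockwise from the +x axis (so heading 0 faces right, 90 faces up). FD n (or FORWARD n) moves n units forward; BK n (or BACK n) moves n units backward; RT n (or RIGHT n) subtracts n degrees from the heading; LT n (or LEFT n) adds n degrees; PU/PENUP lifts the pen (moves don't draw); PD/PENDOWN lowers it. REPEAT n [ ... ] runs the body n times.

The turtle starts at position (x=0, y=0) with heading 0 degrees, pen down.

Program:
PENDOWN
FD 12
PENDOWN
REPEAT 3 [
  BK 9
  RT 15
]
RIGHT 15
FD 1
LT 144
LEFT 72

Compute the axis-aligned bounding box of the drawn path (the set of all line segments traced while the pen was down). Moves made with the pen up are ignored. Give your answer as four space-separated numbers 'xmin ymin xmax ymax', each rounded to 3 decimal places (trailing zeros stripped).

Answer: -13.488 0 12 6.829

Derivation:
Executing turtle program step by step:
Start: pos=(0,0), heading=0, pen down
PD: pen down
FD 12: (0,0) -> (12,0) [heading=0, draw]
PD: pen down
REPEAT 3 [
  -- iteration 1/3 --
  BK 9: (12,0) -> (3,0) [heading=0, draw]
  RT 15: heading 0 -> 345
  -- iteration 2/3 --
  BK 9: (3,0) -> (-5.693,2.329) [heading=345, draw]
  RT 15: heading 345 -> 330
  -- iteration 3/3 --
  BK 9: (-5.693,2.329) -> (-13.488,6.829) [heading=330, draw]
  RT 15: heading 330 -> 315
]
RT 15: heading 315 -> 300
FD 1: (-13.488,6.829) -> (-12.988,5.963) [heading=300, draw]
LT 144: heading 300 -> 84
LT 72: heading 84 -> 156
Final: pos=(-12.988,5.963), heading=156, 5 segment(s) drawn

Segment endpoints: x in {-13.488, -12.988, -5.693, 0, 3, 12}, y in {0, 2.329, 5.963, 6.829}
xmin=-13.488, ymin=0, xmax=12, ymax=6.829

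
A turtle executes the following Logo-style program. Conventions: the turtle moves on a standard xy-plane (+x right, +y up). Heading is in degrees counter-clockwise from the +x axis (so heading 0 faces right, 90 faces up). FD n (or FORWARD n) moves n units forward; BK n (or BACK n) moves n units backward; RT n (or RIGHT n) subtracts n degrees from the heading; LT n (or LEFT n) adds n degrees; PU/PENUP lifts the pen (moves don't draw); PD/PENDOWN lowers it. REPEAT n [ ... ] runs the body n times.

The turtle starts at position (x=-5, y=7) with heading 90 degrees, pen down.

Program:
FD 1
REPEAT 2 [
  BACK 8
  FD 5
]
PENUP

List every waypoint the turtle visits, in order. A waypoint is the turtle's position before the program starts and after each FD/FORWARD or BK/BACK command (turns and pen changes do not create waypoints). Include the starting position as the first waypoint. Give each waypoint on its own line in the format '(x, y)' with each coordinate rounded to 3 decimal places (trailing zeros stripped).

Executing turtle program step by step:
Start: pos=(-5,7), heading=90, pen down
FD 1: (-5,7) -> (-5,8) [heading=90, draw]
REPEAT 2 [
  -- iteration 1/2 --
  BK 8: (-5,8) -> (-5,0) [heading=90, draw]
  FD 5: (-5,0) -> (-5,5) [heading=90, draw]
  -- iteration 2/2 --
  BK 8: (-5,5) -> (-5,-3) [heading=90, draw]
  FD 5: (-5,-3) -> (-5,2) [heading=90, draw]
]
PU: pen up
Final: pos=(-5,2), heading=90, 5 segment(s) drawn
Waypoints (6 total):
(-5, 7)
(-5, 8)
(-5, 0)
(-5, 5)
(-5, -3)
(-5, 2)

Answer: (-5, 7)
(-5, 8)
(-5, 0)
(-5, 5)
(-5, -3)
(-5, 2)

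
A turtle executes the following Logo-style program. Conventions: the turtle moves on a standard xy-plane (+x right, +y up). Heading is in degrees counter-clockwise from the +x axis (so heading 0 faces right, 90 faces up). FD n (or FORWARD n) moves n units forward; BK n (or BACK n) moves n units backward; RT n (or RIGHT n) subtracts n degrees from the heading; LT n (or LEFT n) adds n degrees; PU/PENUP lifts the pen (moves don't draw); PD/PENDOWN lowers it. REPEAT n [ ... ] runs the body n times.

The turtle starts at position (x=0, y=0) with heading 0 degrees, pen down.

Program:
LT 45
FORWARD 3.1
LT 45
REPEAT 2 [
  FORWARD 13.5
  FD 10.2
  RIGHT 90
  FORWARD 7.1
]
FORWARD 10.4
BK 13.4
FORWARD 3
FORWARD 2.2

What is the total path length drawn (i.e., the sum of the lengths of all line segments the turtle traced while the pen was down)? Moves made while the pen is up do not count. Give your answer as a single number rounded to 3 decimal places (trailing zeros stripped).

Executing turtle program step by step:
Start: pos=(0,0), heading=0, pen down
LT 45: heading 0 -> 45
FD 3.1: (0,0) -> (2.192,2.192) [heading=45, draw]
LT 45: heading 45 -> 90
REPEAT 2 [
  -- iteration 1/2 --
  FD 13.5: (2.192,2.192) -> (2.192,15.692) [heading=90, draw]
  FD 10.2: (2.192,15.692) -> (2.192,25.892) [heading=90, draw]
  RT 90: heading 90 -> 0
  FD 7.1: (2.192,25.892) -> (9.292,25.892) [heading=0, draw]
  -- iteration 2/2 --
  FD 13.5: (9.292,25.892) -> (22.792,25.892) [heading=0, draw]
  FD 10.2: (22.792,25.892) -> (32.992,25.892) [heading=0, draw]
  RT 90: heading 0 -> 270
  FD 7.1: (32.992,25.892) -> (32.992,18.792) [heading=270, draw]
]
FD 10.4: (32.992,18.792) -> (32.992,8.392) [heading=270, draw]
BK 13.4: (32.992,8.392) -> (32.992,21.792) [heading=270, draw]
FD 3: (32.992,21.792) -> (32.992,18.792) [heading=270, draw]
FD 2.2: (32.992,18.792) -> (32.992,16.592) [heading=270, draw]
Final: pos=(32.992,16.592), heading=270, 11 segment(s) drawn

Segment lengths:
  seg 1: (0,0) -> (2.192,2.192), length = 3.1
  seg 2: (2.192,2.192) -> (2.192,15.692), length = 13.5
  seg 3: (2.192,15.692) -> (2.192,25.892), length = 10.2
  seg 4: (2.192,25.892) -> (9.292,25.892), length = 7.1
  seg 5: (9.292,25.892) -> (22.792,25.892), length = 13.5
  seg 6: (22.792,25.892) -> (32.992,25.892), length = 10.2
  seg 7: (32.992,25.892) -> (32.992,18.792), length = 7.1
  seg 8: (32.992,18.792) -> (32.992,8.392), length = 10.4
  seg 9: (32.992,8.392) -> (32.992,21.792), length = 13.4
  seg 10: (32.992,21.792) -> (32.992,18.792), length = 3
  seg 11: (32.992,18.792) -> (32.992,16.592), length = 2.2
Total = 93.7

Answer: 93.7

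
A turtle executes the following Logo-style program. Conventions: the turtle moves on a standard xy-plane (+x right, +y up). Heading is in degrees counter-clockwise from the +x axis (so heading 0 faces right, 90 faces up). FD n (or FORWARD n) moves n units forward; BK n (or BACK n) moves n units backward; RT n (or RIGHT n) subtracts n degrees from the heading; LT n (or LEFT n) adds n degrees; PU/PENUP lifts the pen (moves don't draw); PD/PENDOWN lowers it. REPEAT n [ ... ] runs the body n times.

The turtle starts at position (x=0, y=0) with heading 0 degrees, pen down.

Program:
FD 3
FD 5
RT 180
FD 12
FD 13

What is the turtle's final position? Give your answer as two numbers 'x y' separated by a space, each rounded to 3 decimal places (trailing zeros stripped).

Executing turtle program step by step:
Start: pos=(0,0), heading=0, pen down
FD 3: (0,0) -> (3,0) [heading=0, draw]
FD 5: (3,0) -> (8,0) [heading=0, draw]
RT 180: heading 0 -> 180
FD 12: (8,0) -> (-4,0) [heading=180, draw]
FD 13: (-4,0) -> (-17,0) [heading=180, draw]
Final: pos=(-17,0), heading=180, 4 segment(s) drawn

Answer: -17 0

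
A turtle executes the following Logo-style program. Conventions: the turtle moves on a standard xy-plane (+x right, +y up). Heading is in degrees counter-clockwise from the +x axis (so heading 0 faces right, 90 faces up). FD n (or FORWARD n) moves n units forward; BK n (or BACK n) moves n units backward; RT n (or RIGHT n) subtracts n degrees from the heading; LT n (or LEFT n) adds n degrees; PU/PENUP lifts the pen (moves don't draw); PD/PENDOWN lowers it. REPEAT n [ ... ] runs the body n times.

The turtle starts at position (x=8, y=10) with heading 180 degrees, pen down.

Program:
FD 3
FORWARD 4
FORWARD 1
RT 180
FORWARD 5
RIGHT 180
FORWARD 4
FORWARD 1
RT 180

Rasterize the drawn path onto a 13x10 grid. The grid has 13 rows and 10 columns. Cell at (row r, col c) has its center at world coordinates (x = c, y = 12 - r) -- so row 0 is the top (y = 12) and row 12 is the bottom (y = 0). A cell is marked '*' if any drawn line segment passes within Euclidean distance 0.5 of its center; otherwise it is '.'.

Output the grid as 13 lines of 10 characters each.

Answer: ..........
..........
*********.
..........
..........
..........
..........
..........
..........
..........
..........
..........
..........

Derivation:
Segment 0: (8,10) -> (5,10)
Segment 1: (5,10) -> (1,10)
Segment 2: (1,10) -> (0,10)
Segment 3: (0,10) -> (5,10)
Segment 4: (5,10) -> (1,10)
Segment 5: (1,10) -> (0,10)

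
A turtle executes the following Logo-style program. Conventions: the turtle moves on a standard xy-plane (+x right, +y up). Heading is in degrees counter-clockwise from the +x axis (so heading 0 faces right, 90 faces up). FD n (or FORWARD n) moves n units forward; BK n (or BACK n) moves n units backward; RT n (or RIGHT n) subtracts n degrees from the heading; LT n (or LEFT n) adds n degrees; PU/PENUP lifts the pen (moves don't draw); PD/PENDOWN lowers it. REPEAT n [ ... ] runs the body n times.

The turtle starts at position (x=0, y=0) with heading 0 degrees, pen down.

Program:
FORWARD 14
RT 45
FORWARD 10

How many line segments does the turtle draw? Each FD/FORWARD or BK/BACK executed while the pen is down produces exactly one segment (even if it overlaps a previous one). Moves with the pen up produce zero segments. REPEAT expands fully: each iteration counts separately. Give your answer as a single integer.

Executing turtle program step by step:
Start: pos=(0,0), heading=0, pen down
FD 14: (0,0) -> (14,0) [heading=0, draw]
RT 45: heading 0 -> 315
FD 10: (14,0) -> (21.071,-7.071) [heading=315, draw]
Final: pos=(21.071,-7.071), heading=315, 2 segment(s) drawn
Segments drawn: 2

Answer: 2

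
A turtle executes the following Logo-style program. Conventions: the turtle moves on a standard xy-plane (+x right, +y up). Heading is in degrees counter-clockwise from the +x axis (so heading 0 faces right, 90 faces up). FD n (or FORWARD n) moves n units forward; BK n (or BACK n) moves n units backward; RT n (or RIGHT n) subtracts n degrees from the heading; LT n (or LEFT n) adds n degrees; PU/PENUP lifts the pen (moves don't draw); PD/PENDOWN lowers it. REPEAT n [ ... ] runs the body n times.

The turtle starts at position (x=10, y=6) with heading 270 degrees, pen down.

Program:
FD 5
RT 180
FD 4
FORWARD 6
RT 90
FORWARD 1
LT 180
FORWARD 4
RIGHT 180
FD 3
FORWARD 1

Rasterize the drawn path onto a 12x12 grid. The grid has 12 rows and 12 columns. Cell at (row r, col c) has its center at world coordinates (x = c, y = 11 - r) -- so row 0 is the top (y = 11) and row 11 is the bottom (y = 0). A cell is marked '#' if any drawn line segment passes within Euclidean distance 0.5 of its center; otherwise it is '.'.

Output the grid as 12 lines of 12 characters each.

Answer: .......#####
..........#.
..........#.
..........#.
..........#.
..........#.
..........#.
..........#.
..........#.
..........#.
..........#.
............

Derivation:
Segment 0: (10,6) -> (10,1)
Segment 1: (10,1) -> (10,5)
Segment 2: (10,5) -> (10,11)
Segment 3: (10,11) -> (11,11)
Segment 4: (11,11) -> (7,11)
Segment 5: (7,11) -> (10,11)
Segment 6: (10,11) -> (11,11)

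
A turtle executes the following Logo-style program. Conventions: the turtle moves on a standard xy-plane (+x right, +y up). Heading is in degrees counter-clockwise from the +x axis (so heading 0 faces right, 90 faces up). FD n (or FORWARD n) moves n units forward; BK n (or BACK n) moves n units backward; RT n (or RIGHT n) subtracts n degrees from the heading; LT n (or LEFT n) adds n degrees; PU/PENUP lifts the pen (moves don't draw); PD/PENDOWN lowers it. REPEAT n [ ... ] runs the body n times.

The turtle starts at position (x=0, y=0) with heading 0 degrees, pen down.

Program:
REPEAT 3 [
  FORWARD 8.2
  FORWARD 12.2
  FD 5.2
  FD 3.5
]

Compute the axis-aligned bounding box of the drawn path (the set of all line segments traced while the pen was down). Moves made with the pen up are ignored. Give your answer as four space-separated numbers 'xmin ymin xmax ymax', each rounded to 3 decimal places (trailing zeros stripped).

Answer: 0 0 87.3 0

Derivation:
Executing turtle program step by step:
Start: pos=(0,0), heading=0, pen down
REPEAT 3 [
  -- iteration 1/3 --
  FD 8.2: (0,0) -> (8.2,0) [heading=0, draw]
  FD 12.2: (8.2,0) -> (20.4,0) [heading=0, draw]
  FD 5.2: (20.4,0) -> (25.6,0) [heading=0, draw]
  FD 3.5: (25.6,0) -> (29.1,0) [heading=0, draw]
  -- iteration 2/3 --
  FD 8.2: (29.1,0) -> (37.3,0) [heading=0, draw]
  FD 12.2: (37.3,0) -> (49.5,0) [heading=0, draw]
  FD 5.2: (49.5,0) -> (54.7,0) [heading=0, draw]
  FD 3.5: (54.7,0) -> (58.2,0) [heading=0, draw]
  -- iteration 3/3 --
  FD 8.2: (58.2,0) -> (66.4,0) [heading=0, draw]
  FD 12.2: (66.4,0) -> (78.6,0) [heading=0, draw]
  FD 5.2: (78.6,0) -> (83.8,0) [heading=0, draw]
  FD 3.5: (83.8,0) -> (87.3,0) [heading=0, draw]
]
Final: pos=(87.3,0), heading=0, 12 segment(s) drawn

Segment endpoints: x in {0, 8.2, 20.4, 25.6, 29.1, 37.3, 49.5, 54.7, 58.2, 66.4, 78.6, 83.8, 87.3}, y in {0}
xmin=0, ymin=0, xmax=87.3, ymax=0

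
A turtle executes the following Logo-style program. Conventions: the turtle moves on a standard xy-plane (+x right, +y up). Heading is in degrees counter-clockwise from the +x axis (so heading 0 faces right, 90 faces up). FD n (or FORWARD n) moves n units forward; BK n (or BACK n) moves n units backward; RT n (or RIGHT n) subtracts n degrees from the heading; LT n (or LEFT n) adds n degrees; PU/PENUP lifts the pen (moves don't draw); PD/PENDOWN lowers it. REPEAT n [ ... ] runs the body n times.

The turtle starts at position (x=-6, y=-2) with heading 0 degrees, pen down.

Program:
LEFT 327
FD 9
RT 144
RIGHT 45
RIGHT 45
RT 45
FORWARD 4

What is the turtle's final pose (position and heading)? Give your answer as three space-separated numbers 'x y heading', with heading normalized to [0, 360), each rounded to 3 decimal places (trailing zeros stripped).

Executing turtle program step by step:
Start: pos=(-6,-2), heading=0, pen down
LT 327: heading 0 -> 327
FD 9: (-6,-2) -> (1.548,-6.902) [heading=327, draw]
RT 144: heading 327 -> 183
RT 45: heading 183 -> 138
RT 45: heading 138 -> 93
RT 45: heading 93 -> 48
FD 4: (1.548,-6.902) -> (4.225,-3.929) [heading=48, draw]
Final: pos=(4.225,-3.929), heading=48, 2 segment(s) drawn

Answer: 4.225 -3.929 48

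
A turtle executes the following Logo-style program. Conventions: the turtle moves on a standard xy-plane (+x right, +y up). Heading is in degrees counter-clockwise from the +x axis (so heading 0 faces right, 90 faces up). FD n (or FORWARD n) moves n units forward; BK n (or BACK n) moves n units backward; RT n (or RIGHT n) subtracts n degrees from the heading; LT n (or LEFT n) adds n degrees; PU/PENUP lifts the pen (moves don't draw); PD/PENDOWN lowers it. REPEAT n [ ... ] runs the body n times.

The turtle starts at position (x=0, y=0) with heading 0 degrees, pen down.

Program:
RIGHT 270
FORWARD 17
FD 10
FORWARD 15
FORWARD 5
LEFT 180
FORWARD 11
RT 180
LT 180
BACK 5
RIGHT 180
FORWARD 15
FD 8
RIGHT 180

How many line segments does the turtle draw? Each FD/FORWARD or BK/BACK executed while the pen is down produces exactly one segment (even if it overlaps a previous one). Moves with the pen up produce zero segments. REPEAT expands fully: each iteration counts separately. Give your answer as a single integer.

Executing turtle program step by step:
Start: pos=(0,0), heading=0, pen down
RT 270: heading 0 -> 90
FD 17: (0,0) -> (0,17) [heading=90, draw]
FD 10: (0,17) -> (0,27) [heading=90, draw]
FD 15: (0,27) -> (0,42) [heading=90, draw]
FD 5: (0,42) -> (0,47) [heading=90, draw]
LT 180: heading 90 -> 270
FD 11: (0,47) -> (0,36) [heading=270, draw]
RT 180: heading 270 -> 90
LT 180: heading 90 -> 270
BK 5: (0,36) -> (0,41) [heading=270, draw]
RT 180: heading 270 -> 90
FD 15: (0,41) -> (0,56) [heading=90, draw]
FD 8: (0,56) -> (0,64) [heading=90, draw]
RT 180: heading 90 -> 270
Final: pos=(0,64), heading=270, 8 segment(s) drawn
Segments drawn: 8

Answer: 8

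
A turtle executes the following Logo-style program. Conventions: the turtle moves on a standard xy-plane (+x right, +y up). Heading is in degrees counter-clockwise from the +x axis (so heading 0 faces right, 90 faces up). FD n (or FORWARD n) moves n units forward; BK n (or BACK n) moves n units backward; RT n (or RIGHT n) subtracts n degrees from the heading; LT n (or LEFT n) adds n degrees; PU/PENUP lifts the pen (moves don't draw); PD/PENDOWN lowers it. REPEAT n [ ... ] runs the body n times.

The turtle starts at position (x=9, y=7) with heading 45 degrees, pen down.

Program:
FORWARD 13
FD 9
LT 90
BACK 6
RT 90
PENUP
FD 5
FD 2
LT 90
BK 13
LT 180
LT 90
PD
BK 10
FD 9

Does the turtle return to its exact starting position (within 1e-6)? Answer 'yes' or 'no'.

Answer: no

Derivation:
Executing turtle program step by step:
Start: pos=(9,7), heading=45, pen down
FD 13: (9,7) -> (18.192,16.192) [heading=45, draw]
FD 9: (18.192,16.192) -> (24.556,22.556) [heading=45, draw]
LT 90: heading 45 -> 135
BK 6: (24.556,22.556) -> (28.799,18.314) [heading=135, draw]
RT 90: heading 135 -> 45
PU: pen up
FD 5: (28.799,18.314) -> (32.335,21.849) [heading=45, move]
FD 2: (32.335,21.849) -> (33.749,23.263) [heading=45, move]
LT 90: heading 45 -> 135
BK 13: (33.749,23.263) -> (42.941,14.071) [heading=135, move]
LT 180: heading 135 -> 315
LT 90: heading 315 -> 45
PD: pen down
BK 10: (42.941,14.071) -> (35.87,7) [heading=45, draw]
FD 9: (35.87,7) -> (42.234,13.364) [heading=45, draw]
Final: pos=(42.234,13.364), heading=45, 5 segment(s) drawn

Start position: (9, 7)
Final position: (42.234, 13.364)
Distance = 33.838; >= 1e-6 -> NOT closed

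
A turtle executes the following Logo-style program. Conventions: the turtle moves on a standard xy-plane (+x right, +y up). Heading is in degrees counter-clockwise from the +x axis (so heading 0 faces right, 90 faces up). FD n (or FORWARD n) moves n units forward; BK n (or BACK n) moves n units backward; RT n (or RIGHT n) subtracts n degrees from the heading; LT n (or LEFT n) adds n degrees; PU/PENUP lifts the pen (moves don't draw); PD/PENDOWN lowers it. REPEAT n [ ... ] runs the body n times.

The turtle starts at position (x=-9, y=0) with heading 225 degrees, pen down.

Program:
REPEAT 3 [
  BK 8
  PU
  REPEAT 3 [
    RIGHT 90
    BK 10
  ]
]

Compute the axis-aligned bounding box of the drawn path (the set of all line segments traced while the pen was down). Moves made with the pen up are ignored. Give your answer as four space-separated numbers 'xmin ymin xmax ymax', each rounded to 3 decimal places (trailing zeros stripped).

Executing turtle program step by step:
Start: pos=(-9,0), heading=225, pen down
REPEAT 3 [
  -- iteration 1/3 --
  BK 8: (-9,0) -> (-3.343,5.657) [heading=225, draw]
  PU: pen up
  REPEAT 3 [
    -- iteration 1/3 --
    RT 90: heading 225 -> 135
    BK 10: (-3.343,5.657) -> (3.728,-1.414) [heading=135, move]
    -- iteration 2/3 --
    RT 90: heading 135 -> 45
    BK 10: (3.728,-1.414) -> (-3.343,-8.485) [heading=45, move]
    -- iteration 3/3 --
    RT 90: heading 45 -> 315
    BK 10: (-3.343,-8.485) -> (-10.414,-1.414) [heading=315, move]
  ]
  -- iteration 2/3 --
  BK 8: (-10.414,-1.414) -> (-16.071,4.243) [heading=315, move]
  PU: pen up
  REPEAT 3 [
    -- iteration 1/3 --
    RT 90: heading 315 -> 225
    BK 10: (-16.071,4.243) -> (-9,11.314) [heading=225, move]
    -- iteration 2/3 --
    RT 90: heading 225 -> 135
    BK 10: (-9,11.314) -> (-1.929,4.243) [heading=135, move]
    -- iteration 3/3 --
    RT 90: heading 135 -> 45
    BK 10: (-1.929,4.243) -> (-9,-2.828) [heading=45, move]
  ]
  -- iteration 3/3 --
  BK 8: (-9,-2.828) -> (-14.657,-8.485) [heading=45, move]
  PU: pen up
  REPEAT 3 [
    -- iteration 1/3 --
    RT 90: heading 45 -> 315
    BK 10: (-14.657,-8.485) -> (-21.728,-1.414) [heading=315, move]
    -- iteration 2/3 --
    RT 90: heading 315 -> 225
    BK 10: (-21.728,-1.414) -> (-14.657,5.657) [heading=225, move]
    -- iteration 3/3 --
    RT 90: heading 225 -> 135
    BK 10: (-14.657,5.657) -> (-7.586,-1.414) [heading=135, move]
  ]
]
Final: pos=(-7.586,-1.414), heading=135, 1 segment(s) drawn

Segment endpoints: x in {-9, -3.343}, y in {0, 5.657}
xmin=-9, ymin=0, xmax=-3.343, ymax=5.657

Answer: -9 0 -3.343 5.657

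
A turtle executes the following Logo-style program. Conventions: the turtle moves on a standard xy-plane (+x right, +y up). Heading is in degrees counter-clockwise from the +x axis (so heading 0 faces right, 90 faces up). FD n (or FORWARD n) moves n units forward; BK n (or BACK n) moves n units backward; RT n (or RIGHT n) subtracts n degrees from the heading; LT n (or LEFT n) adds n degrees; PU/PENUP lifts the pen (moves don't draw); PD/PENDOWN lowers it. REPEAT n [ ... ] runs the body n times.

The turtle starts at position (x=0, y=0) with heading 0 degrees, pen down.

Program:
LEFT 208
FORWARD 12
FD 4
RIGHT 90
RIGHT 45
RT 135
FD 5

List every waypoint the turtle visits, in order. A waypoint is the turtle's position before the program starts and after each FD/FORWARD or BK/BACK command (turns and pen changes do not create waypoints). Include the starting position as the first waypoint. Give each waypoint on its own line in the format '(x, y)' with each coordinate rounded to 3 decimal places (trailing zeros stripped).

Executing turtle program step by step:
Start: pos=(0,0), heading=0, pen down
LT 208: heading 0 -> 208
FD 12: (0,0) -> (-10.595,-5.634) [heading=208, draw]
FD 4: (-10.595,-5.634) -> (-14.127,-7.512) [heading=208, draw]
RT 90: heading 208 -> 118
RT 45: heading 118 -> 73
RT 135: heading 73 -> 298
FD 5: (-14.127,-7.512) -> (-11.78,-11.926) [heading=298, draw]
Final: pos=(-11.78,-11.926), heading=298, 3 segment(s) drawn
Waypoints (4 total):
(0, 0)
(-10.595, -5.634)
(-14.127, -7.512)
(-11.78, -11.926)

Answer: (0, 0)
(-10.595, -5.634)
(-14.127, -7.512)
(-11.78, -11.926)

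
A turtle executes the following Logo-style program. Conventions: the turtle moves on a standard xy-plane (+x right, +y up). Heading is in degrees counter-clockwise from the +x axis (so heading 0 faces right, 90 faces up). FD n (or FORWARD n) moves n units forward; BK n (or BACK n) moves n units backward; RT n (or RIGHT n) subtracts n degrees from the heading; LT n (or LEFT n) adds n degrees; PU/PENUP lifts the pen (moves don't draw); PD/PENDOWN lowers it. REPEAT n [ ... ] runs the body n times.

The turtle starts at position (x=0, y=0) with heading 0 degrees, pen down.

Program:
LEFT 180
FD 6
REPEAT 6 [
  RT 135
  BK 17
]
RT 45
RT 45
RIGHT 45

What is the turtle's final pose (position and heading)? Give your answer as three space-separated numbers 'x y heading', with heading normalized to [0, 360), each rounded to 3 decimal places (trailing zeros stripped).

Executing turtle program step by step:
Start: pos=(0,0), heading=0, pen down
LT 180: heading 0 -> 180
FD 6: (0,0) -> (-6,0) [heading=180, draw]
REPEAT 6 [
  -- iteration 1/6 --
  RT 135: heading 180 -> 45
  BK 17: (-6,0) -> (-18.021,-12.021) [heading=45, draw]
  -- iteration 2/6 --
  RT 135: heading 45 -> 270
  BK 17: (-18.021,-12.021) -> (-18.021,4.979) [heading=270, draw]
  -- iteration 3/6 --
  RT 135: heading 270 -> 135
  BK 17: (-18.021,4.979) -> (-6,-7.042) [heading=135, draw]
  -- iteration 4/6 --
  RT 135: heading 135 -> 0
  BK 17: (-6,-7.042) -> (-23,-7.042) [heading=0, draw]
  -- iteration 5/6 --
  RT 135: heading 0 -> 225
  BK 17: (-23,-7.042) -> (-10.979,4.979) [heading=225, draw]
  -- iteration 6/6 --
  RT 135: heading 225 -> 90
  BK 17: (-10.979,4.979) -> (-10.979,-12.021) [heading=90, draw]
]
RT 45: heading 90 -> 45
RT 45: heading 45 -> 0
RT 45: heading 0 -> 315
Final: pos=(-10.979,-12.021), heading=315, 7 segment(s) drawn

Answer: -10.979 -12.021 315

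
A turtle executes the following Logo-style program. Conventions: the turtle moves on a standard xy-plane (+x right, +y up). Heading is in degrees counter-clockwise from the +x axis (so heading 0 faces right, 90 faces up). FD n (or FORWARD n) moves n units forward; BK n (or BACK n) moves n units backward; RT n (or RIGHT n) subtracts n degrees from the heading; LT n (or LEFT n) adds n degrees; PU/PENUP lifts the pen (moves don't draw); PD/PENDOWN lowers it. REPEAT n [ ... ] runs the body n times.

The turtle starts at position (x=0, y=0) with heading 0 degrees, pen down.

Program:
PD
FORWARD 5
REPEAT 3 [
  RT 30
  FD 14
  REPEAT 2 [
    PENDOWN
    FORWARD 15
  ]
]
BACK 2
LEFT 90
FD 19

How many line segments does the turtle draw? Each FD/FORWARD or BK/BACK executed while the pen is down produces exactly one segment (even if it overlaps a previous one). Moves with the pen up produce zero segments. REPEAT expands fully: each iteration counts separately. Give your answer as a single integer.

Answer: 12

Derivation:
Executing turtle program step by step:
Start: pos=(0,0), heading=0, pen down
PD: pen down
FD 5: (0,0) -> (5,0) [heading=0, draw]
REPEAT 3 [
  -- iteration 1/3 --
  RT 30: heading 0 -> 330
  FD 14: (5,0) -> (17.124,-7) [heading=330, draw]
  REPEAT 2 [
    -- iteration 1/2 --
    PD: pen down
    FD 15: (17.124,-7) -> (30.115,-14.5) [heading=330, draw]
    -- iteration 2/2 --
    PD: pen down
    FD 15: (30.115,-14.5) -> (43.105,-22) [heading=330, draw]
  ]
  -- iteration 2/3 --
  RT 30: heading 330 -> 300
  FD 14: (43.105,-22) -> (50.105,-34.124) [heading=300, draw]
  REPEAT 2 [
    -- iteration 1/2 --
    PD: pen down
    FD 15: (50.105,-34.124) -> (57.605,-47.115) [heading=300, draw]
    -- iteration 2/2 --
    PD: pen down
    FD 15: (57.605,-47.115) -> (65.105,-60.105) [heading=300, draw]
  ]
  -- iteration 3/3 --
  RT 30: heading 300 -> 270
  FD 14: (65.105,-60.105) -> (65.105,-74.105) [heading=270, draw]
  REPEAT 2 [
    -- iteration 1/2 --
    PD: pen down
    FD 15: (65.105,-74.105) -> (65.105,-89.105) [heading=270, draw]
    -- iteration 2/2 --
    PD: pen down
    FD 15: (65.105,-89.105) -> (65.105,-104.105) [heading=270, draw]
  ]
]
BK 2: (65.105,-104.105) -> (65.105,-102.105) [heading=270, draw]
LT 90: heading 270 -> 0
FD 19: (65.105,-102.105) -> (84.105,-102.105) [heading=0, draw]
Final: pos=(84.105,-102.105), heading=0, 12 segment(s) drawn
Segments drawn: 12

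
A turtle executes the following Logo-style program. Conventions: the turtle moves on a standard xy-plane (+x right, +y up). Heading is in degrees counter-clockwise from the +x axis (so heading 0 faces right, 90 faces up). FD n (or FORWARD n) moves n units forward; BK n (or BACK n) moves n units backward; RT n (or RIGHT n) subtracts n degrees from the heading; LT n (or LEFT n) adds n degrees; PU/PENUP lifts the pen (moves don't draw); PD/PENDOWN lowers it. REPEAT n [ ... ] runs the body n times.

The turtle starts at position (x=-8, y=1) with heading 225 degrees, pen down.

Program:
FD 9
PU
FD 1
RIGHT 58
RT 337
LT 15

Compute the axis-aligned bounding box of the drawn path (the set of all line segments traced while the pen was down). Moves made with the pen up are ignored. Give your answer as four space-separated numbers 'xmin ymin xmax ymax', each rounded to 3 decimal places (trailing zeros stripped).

Executing turtle program step by step:
Start: pos=(-8,1), heading=225, pen down
FD 9: (-8,1) -> (-14.364,-5.364) [heading=225, draw]
PU: pen up
FD 1: (-14.364,-5.364) -> (-15.071,-6.071) [heading=225, move]
RT 58: heading 225 -> 167
RT 337: heading 167 -> 190
LT 15: heading 190 -> 205
Final: pos=(-15.071,-6.071), heading=205, 1 segment(s) drawn

Segment endpoints: x in {-14.364, -8}, y in {-5.364, 1}
xmin=-14.364, ymin=-5.364, xmax=-8, ymax=1

Answer: -14.364 -5.364 -8 1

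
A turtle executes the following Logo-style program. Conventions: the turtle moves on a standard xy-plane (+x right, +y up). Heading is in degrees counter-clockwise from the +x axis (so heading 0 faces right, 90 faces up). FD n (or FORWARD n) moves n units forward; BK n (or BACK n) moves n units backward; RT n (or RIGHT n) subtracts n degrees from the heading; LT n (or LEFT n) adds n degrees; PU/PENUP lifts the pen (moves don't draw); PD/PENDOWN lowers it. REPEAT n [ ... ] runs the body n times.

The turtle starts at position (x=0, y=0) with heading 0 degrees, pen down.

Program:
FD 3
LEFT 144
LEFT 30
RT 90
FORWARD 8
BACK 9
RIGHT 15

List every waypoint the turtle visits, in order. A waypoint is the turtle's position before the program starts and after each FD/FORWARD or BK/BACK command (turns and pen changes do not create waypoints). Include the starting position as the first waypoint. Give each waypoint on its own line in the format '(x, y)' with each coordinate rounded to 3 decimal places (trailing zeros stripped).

Executing turtle program step by step:
Start: pos=(0,0), heading=0, pen down
FD 3: (0,0) -> (3,0) [heading=0, draw]
LT 144: heading 0 -> 144
LT 30: heading 144 -> 174
RT 90: heading 174 -> 84
FD 8: (3,0) -> (3.836,7.956) [heading=84, draw]
BK 9: (3.836,7.956) -> (2.895,-0.995) [heading=84, draw]
RT 15: heading 84 -> 69
Final: pos=(2.895,-0.995), heading=69, 3 segment(s) drawn
Waypoints (4 total):
(0, 0)
(3, 0)
(3.836, 7.956)
(2.895, -0.995)

Answer: (0, 0)
(3, 0)
(3.836, 7.956)
(2.895, -0.995)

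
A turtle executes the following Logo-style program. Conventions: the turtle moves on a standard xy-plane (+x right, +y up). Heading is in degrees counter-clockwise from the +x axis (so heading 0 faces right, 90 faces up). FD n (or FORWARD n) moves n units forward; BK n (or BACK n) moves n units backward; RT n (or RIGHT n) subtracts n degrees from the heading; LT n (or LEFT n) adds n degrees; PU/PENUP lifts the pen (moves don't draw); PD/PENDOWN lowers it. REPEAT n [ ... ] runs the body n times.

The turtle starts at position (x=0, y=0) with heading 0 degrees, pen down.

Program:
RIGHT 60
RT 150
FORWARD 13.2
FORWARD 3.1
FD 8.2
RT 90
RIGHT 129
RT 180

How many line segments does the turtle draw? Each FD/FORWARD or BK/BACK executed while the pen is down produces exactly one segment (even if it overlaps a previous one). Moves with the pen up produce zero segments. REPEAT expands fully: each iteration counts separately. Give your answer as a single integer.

Answer: 3

Derivation:
Executing turtle program step by step:
Start: pos=(0,0), heading=0, pen down
RT 60: heading 0 -> 300
RT 150: heading 300 -> 150
FD 13.2: (0,0) -> (-11.432,6.6) [heading=150, draw]
FD 3.1: (-11.432,6.6) -> (-14.116,8.15) [heading=150, draw]
FD 8.2: (-14.116,8.15) -> (-21.218,12.25) [heading=150, draw]
RT 90: heading 150 -> 60
RT 129: heading 60 -> 291
RT 180: heading 291 -> 111
Final: pos=(-21.218,12.25), heading=111, 3 segment(s) drawn
Segments drawn: 3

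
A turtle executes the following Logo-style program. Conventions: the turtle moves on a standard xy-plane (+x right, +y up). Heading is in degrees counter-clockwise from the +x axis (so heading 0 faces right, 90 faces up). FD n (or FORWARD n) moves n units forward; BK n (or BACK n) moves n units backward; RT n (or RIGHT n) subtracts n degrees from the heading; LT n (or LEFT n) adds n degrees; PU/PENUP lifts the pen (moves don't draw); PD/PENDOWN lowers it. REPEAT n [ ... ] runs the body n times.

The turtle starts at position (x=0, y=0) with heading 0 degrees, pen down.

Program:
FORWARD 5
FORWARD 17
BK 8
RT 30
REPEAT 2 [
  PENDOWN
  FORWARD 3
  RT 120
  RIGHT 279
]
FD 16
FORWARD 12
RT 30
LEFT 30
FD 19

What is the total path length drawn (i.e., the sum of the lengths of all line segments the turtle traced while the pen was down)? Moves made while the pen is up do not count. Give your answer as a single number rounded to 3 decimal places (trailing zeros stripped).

Executing turtle program step by step:
Start: pos=(0,0), heading=0, pen down
FD 5: (0,0) -> (5,0) [heading=0, draw]
FD 17: (5,0) -> (22,0) [heading=0, draw]
BK 8: (22,0) -> (14,0) [heading=0, draw]
RT 30: heading 0 -> 330
REPEAT 2 [
  -- iteration 1/2 --
  PD: pen down
  FD 3: (14,0) -> (16.598,-1.5) [heading=330, draw]
  RT 120: heading 330 -> 210
  RT 279: heading 210 -> 291
  -- iteration 2/2 --
  PD: pen down
  FD 3: (16.598,-1.5) -> (17.673,-4.301) [heading=291, draw]
  RT 120: heading 291 -> 171
  RT 279: heading 171 -> 252
]
FD 16: (17.673,-4.301) -> (12.729,-19.518) [heading=252, draw]
FD 12: (12.729,-19.518) -> (9.021,-30.93) [heading=252, draw]
RT 30: heading 252 -> 222
LT 30: heading 222 -> 252
FD 19: (9.021,-30.93) -> (3.149,-49) [heading=252, draw]
Final: pos=(3.149,-49), heading=252, 8 segment(s) drawn

Segment lengths:
  seg 1: (0,0) -> (5,0), length = 5
  seg 2: (5,0) -> (22,0), length = 17
  seg 3: (22,0) -> (14,0), length = 8
  seg 4: (14,0) -> (16.598,-1.5), length = 3
  seg 5: (16.598,-1.5) -> (17.673,-4.301), length = 3
  seg 6: (17.673,-4.301) -> (12.729,-19.518), length = 16
  seg 7: (12.729,-19.518) -> (9.021,-30.93), length = 12
  seg 8: (9.021,-30.93) -> (3.149,-49), length = 19
Total = 83

Answer: 83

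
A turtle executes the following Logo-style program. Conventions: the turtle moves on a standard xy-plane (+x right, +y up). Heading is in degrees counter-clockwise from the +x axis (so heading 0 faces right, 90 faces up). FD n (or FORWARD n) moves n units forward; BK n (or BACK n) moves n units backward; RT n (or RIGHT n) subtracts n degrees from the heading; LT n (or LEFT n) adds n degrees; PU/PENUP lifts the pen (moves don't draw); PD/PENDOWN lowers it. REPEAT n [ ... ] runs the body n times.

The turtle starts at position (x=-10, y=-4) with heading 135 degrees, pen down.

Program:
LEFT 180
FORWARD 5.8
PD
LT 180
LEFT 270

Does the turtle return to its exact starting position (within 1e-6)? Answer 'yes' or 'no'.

Executing turtle program step by step:
Start: pos=(-10,-4), heading=135, pen down
LT 180: heading 135 -> 315
FD 5.8: (-10,-4) -> (-5.899,-8.101) [heading=315, draw]
PD: pen down
LT 180: heading 315 -> 135
LT 270: heading 135 -> 45
Final: pos=(-5.899,-8.101), heading=45, 1 segment(s) drawn

Start position: (-10, -4)
Final position: (-5.899, -8.101)
Distance = 5.8; >= 1e-6 -> NOT closed

Answer: no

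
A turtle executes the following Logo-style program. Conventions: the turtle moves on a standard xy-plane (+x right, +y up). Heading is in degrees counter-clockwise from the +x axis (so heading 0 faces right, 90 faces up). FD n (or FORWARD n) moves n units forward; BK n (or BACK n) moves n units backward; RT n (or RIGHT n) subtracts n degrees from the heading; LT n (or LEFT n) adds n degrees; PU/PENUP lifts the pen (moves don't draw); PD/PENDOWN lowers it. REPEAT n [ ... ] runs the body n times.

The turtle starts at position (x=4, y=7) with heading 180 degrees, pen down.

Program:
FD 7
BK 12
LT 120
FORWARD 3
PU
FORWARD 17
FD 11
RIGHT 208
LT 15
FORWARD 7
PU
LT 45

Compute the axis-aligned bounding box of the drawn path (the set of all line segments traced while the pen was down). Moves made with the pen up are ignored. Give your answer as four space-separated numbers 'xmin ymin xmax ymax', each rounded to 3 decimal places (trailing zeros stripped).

Executing turtle program step by step:
Start: pos=(4,7), heading=180, pen down
FD 7: (4,7) -> (-3,7) [heading=180, draw]
BK 12: (-3,7) -> (9,7) [heading=180, draw]
LT 120: heading 180 -> 300
FD 3: (9,7) -> (10.5,4.402) [heading=300, draw]
PU: pen up
FD 17: (10.5,4.402) -> (19,-10.321) [heading=300, move]
FD 11: (19,-10.321) -> (24.5,-19.847) [heading=300, move]
RT 208: heading 300 -> 92
LT 15: heading 92 -> 107
FD 7: (24.5,-19.847) -> (22.453,-13.153) [heading=107, move]
PU: pen up
LT 45: heading 107 -> 152
Final: pos=(22.453,-13.153), heading=152, 3 segment(s) drawn

Segment endpoints: x in {-3, 4, 9, 10.5}, y in {4.402, 7, 7, 7}
xmin=-3, ymin=4.402, xmax=10.5, ymax=7

Answer: -3 4.402 10.5 7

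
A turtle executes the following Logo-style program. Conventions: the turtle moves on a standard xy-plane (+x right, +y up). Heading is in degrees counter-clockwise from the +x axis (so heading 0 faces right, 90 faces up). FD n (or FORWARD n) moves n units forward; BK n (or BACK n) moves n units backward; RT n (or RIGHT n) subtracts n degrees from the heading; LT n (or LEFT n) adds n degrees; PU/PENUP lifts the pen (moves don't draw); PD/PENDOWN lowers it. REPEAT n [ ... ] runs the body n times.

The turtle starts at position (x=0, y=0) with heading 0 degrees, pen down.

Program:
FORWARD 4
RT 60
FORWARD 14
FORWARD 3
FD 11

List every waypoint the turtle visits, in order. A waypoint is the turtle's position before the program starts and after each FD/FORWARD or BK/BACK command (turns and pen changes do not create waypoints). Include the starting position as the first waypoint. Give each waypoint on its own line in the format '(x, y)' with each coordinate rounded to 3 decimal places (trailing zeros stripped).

Executing turtle program step by step:
Start: pos=(0,0), heading=0, pen down
FD 4: (0,0) -> (4,0) [heading=0, draw]
RT 60: heading 0 -> 300
FD 14: (4,0) -> (11,-12.124) [heading=300, draw]
FD 3: (11,-12.124) -> (12.5,-14.722) [heading=300, draw]
FD 11: (12.5,-14.722) -> (18,-24.249) [heading=300, draw]
Final: pos=(18,-24.249), heading=300, 4 segment(s) drawn
Waypoints (5 total):
(0, 0)
(4, 0)
(11, -12.124)
(12.5, -14.722)
(18, -24.249)

Answer: (0, 0)
(4, 0)
(11, -12.124)
(12.5, -14.722)
(18, -24.249)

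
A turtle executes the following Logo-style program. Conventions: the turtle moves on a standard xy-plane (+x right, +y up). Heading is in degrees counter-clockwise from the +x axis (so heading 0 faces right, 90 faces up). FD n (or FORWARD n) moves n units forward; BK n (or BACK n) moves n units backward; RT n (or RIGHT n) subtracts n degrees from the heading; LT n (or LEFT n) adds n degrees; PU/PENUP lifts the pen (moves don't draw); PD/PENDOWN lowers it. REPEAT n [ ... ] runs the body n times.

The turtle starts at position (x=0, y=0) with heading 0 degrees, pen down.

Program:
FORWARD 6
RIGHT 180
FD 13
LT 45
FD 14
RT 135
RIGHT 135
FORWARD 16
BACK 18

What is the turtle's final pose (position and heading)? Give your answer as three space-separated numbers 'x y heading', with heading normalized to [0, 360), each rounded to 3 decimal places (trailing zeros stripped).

Answer: -18.314 -8.485 315

Derivation:
Executing turtle program step by step:
Start: pos=(0,0), heading=0, pen down
FD 6: (0,0) -> (6,0) [heading=0, draw]
RT 180: heading 0 -> 180
FD 13: (6,0) -> (-7,0) [heading=180, draw]
LT 45: heading 180 -> 225
FD 14: (-7,0) -> (-16.899,-9.899) [heading=225, draw]
RT 135: heading 225 -> 90
RT 135: heading 90 -> 315
FD 16: (-16.899,-9.899) -> (-5.586,-21.213) [heading=315, draw]
BK 18: (-5.586,-21.213) -> (-18.314,-8.485) [heading=315, draw]
Final: pos=(-18.314,-8.485), heading=315, 5 segment(s) drawn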